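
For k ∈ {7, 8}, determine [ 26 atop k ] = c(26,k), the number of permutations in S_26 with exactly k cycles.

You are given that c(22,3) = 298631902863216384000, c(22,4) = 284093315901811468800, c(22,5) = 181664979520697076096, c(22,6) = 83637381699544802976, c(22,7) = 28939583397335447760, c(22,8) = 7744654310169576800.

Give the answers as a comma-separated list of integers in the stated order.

@23  (23,4):284093315901811468800·22+298631902863216384000→6548684852703068697600, (23,5):181664979520697076096·22+284093315901811468800→4280722865357147142912, (23,6):83637381699544802976·22+181664979520697076096→2021687376910682741568, (23,7):28939583397335447760·22+83637381699544802976→720308216440924653696, (23,8):7744654310169576800·22+28939583397335447760→199321978221066137360
@24  (24,5):4280722865357147142912·23+6548684852703068697600→105005310755917452984576, (24,6):2021687376910682741568·23+4280722865357147142912→50779532534302850198976, (24,7):720308216440924653696·23+2021687376910682741568→18588776355051949776576, (24,8):199321978221066137360·23+720308216440924653696→5304713715525445812976
@25  (25,6):50779532534302850198976·24+105005310755917452984576→1323714091579185857760000, (25,7):18588776355051949776576·24+50779532534302850198976→496910165055549644836800, (25,8):5304713715525445812976·24+18588776355051949776576→145901905527662649288000
@26  (26,7):496910165055549644836800·25+1323714091579185857760000→13746468217967926978680000, (26,8):145901905527662649288000·25+496910165055549644836800→4144457803247115877036800
Read c(26,7) = 13746468217967926978680000, c(26,8) = 4144457803247115877036800.

13746468217967926978680000, 4144457803247115877036800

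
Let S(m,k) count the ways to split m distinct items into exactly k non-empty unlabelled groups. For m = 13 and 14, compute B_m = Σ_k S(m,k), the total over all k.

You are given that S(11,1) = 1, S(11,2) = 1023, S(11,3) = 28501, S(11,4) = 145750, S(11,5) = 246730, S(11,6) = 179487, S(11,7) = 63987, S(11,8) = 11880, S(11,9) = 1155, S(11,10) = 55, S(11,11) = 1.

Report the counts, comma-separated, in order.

27644437, 190899322

r12: T_12,1=1×1+0=1; T_12,2=2×1023+1=2047; T_12,3=3×28501+1023=86526; T_12,4=4×145750+28501=611501; T_12,5=5×246730+145750=1379400; T_12,6=6×179487+246730=1323652; T_12,7=7×63987+179487=627396; T_12,8=8×11880+63987=159027; T_12,9=9×1155+11880=22275; T_12,10=10×55+1155=1705; T_12,11=11×1+55=66; T_12,12=12×0+1=1
r13: T_13,1=1×1+0=1; T_13,2=2×2047+1=4095; T_13,3=3×86526+2047=261625; T_13,4=4×611501+86526=2532530; T_13,5=5×1379400+611501=7508501; T_13,6=6×1323652+1379400=9321312; T_13,7=7×627396+1323652=5715424; T_13,8=8×159027+627396=1899612; T_13,9=9×22275+159027=359502; T_13,10=10×1705+22275=39325; T_13,11=11×66+1705=2431; T_13,12=12×1+66=78; T_13,13=13×0+1=1
r14: T_14,1=1×1+0=1; T_14,2=2×4095+1=8191; T_14,3=3×261625+4095=788970; T_14,4=4×2532530+261625=10391745; T_14,5=5×7508501+2532530=40075035; T_14,6=6×9321312+7508501=63436373; T_14,7=7×5715424+9321312=49329280; T_14,8=8×1899612+5715424=20912320; T_14,9=9×359502+1899612=5135130; T_14,10=10×39325+359502=752752; T_14,11=11×2431+39325=66066; T_14,12=12×78+2431=3367; T_14,13=13×1+78=91; T_14,14=14×0+1=1
B_13 = ΣS(13,k) = 1+4095+261625+2532530+7508501+9321312+5715424+1899612+359502+39325+2431+78+1 = 27644437
B_14 = ΣS(14,k) = 1+8191+788970+10391745+40075035+63436373+49329280+20912320+5135130+752752+66066+3367+91+1 = 190899322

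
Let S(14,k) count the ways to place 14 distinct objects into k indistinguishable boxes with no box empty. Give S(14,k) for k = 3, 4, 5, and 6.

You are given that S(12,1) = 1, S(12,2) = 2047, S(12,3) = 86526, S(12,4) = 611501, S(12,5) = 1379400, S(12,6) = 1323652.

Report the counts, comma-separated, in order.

788970, 10391745, 40075035, 63436373

[13] T[13,2]:2*2047+1=4095 · T[13,3]:3*86526+2047=261625 · T[13,4]:4*611501+86526=2532530 · T[13,5]:5*1379400+611501=7508501 · T[13,6]:6*1323652+1379400=9321312
[14] T[14,3]:3*261625+4095=788970 · T[14,4]:4*2532530+261625=10391745 · T[14,5]:5*7508501+2532530=40075035 · T[14,6]:6*9321312+7508501=63436373
Read S(14,3) = 788970, S(14,4) = 10391745, S(14,5) = 40075035, S(14,6) = 63436373.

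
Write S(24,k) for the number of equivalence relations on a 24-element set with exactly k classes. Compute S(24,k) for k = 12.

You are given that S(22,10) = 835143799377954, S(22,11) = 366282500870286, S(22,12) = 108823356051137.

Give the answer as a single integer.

24930204590758260

i=23: T(23,11)=835143799377954+11·366282500870286=4864251308951100 | T(23,12)=366282500870286+12·108823356051137=1672162773483930
i=24: T(24,12)=4864251308951100+12·1672162773483930=24930204590758260
Read S(24,12) = 24930204590758260.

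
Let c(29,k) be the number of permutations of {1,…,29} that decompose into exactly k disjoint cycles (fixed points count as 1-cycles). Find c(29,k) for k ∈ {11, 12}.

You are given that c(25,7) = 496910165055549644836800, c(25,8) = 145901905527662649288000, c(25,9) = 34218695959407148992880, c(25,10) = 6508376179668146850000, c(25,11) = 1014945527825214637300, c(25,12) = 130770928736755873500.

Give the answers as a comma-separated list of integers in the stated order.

row 26: T[26][8]=25·145901905527662649288000+496910165055549644836800=4144457803247115877036800  T[26][9]=25·34218695959407148992880+145901905527662649288000=1001369304512841374110000  T[26][10]=25·6508376179668146850000+34218695959407148992880=196928100451110820242880  T[26][11]=25·1014945527825214637300+6508376179668146850000=31882014375298512782500  T[26][12]=25·130770928736755873500+1014945527825214637300=4284218746244111474800
row 27: T[27][9]=26·1001369304512841374110000+4144457803247115877036800=30180059720580991603896800  T[27][10]=26·196928100451110820242880+1001369304512841374110000=6121499916241722700424880  T[27][11]=26·31882014375298512782500+196928100451110820242880=1025860474208872152587880  T[27][12]=26·4284218746244111474800+31882014375298512782500=143271701777645411127300
row 28: T[28][10]=27·6121499916241722700424880+30180059720580991603896800=195460557459107504515368560  T[28][11]=27·1025860474208872152587880+6121499916241722700424880=33819732719881270820297640  T[28][12]=27·143271701777645411127300+1025860474208872152587880=4894196422205298253024980
row 29: T[29][11]=28·33819732719881270820297640+195460557459107504515368560=1142413073615783087483702480  T[29][12]=28·4894196422205298253024980+33819732719881270820297640=170857232541629621904997080
Read c(29,11) = 1142413073615783087483702480, c(29,12) = 170857232541629621904997080.

1142413073615783087483702480, 170857232541629621904997080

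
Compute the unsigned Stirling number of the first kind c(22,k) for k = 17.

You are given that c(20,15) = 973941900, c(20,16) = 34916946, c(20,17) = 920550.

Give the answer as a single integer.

2792167686

i=21: T(21,16)=973941900+20·34916946=1672280820 | T(21,17)=34916946+20·920550=53327946
i=22: T(22,17)=1672280820+21·53327946=2792167686
Read c(22,17) = 2792167686.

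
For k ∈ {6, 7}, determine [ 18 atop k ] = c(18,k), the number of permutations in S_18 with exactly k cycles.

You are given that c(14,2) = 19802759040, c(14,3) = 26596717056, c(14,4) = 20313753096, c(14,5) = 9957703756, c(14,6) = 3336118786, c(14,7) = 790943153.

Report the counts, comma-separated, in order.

i=15: T(15,3)=19802759040+14·26596717056=392156797824 | T(15,4)=26596717056+14·20313753096=310989260400 | T(15,5)=20313753096+14·9957703756=159721605680 | T(15,6)=9957703756+14·3336118786=56663366760 | T(15,7)=3336118786+14·790943153=14409322928
i=16: T(16,4)=392156797824+15·310989260400=5056995703824 | T(16,5)=310989260400+15·159721605680=2706813345600 | T(16,6)=159721605680+15·56663366760=1009672107080 | T(16,7)=56663366760+15·14409322928=272803210680
i=17: T(17,5)=5056995703824+16·2706813345600=48366009233424 | T(17,6)=2706813345600+16·1009672107080=18861567058880 | T(17,7)=1009672107080+16·272803210680=5374523477960
i=18: T(18,6)=48366009233424+17·18861567058880=369012649234384 | T(18,7)=18861567058880+17·5374523477960=110228466184200
Read c(18,6) = 369012649234384, c(18,7) = 110228466184200.

369012649234384, 110228466184200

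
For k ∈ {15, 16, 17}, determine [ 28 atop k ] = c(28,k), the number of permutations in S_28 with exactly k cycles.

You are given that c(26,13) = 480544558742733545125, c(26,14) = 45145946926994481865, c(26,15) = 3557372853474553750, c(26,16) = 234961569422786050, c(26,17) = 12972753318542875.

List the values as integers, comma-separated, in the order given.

row 27: T[27][14]=26·45145946926994481865+480544558742733545125=1654339178844590073615  T[27][15]=26·3557372853474553750+45145946926994481865=137637641117332879365  T[27][16]=26·234961569422786050+3557372853474553750=9666373658466991050  T[27][17]=26·12972753318542875+234961569422786050=572253155704900800
row 28: T[28][15]=27·137637641117332879365+1654339178844590073615=5370555489012577816470  T[28][16]=27·9666373658466991050+137637641117332879365=398629729895941637715  T[28][17]=27·572253155704900800+9666373658466991050=25117208862499312650
Read c(28,15) = 5370555489012577816470, c(28,16) = 398629729895941637715, c(28,17) = 25117208862499312650.

5370555489012577816470, 398629729895941637715, 25117208862499312650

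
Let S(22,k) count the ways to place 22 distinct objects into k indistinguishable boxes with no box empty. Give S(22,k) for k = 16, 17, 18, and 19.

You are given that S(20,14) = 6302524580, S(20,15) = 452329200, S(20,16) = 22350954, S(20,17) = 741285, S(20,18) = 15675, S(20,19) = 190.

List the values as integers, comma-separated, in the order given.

i=21: T(21,15)=6302524580+15·452329200=13087462580 | T(21,16)=452329200+16·22350954=809944464 | T(21,17)=22350954+17·741285=34952799 | T(21,18)=741285+18·15675=1023435 | T(21,19)=15675+19·190=19285
i=22: T(22,16)=13087462580+16·809944464=26046574004 | T(22,17)=809944464+17·34952799=1404142047 | T(22,18)=34952799+18·1023435=53374629 | T(22,19)=1023435+19·19285=1389850
Read S(22,16) = 26046574004, S(22,17) = 1404142047, S(22,18) = 53374629, S(22,19) = 1389850.

26046574004, 1404142047, 53374629, 1389850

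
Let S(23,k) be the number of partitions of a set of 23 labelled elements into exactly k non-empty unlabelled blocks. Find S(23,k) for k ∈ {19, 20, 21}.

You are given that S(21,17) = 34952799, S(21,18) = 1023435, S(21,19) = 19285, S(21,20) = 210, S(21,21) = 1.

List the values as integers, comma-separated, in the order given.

row 22: T[22][18]=18·1023435+34952799=53374629  T[22][19]=19·19285+1023435=1389850  T[22][20]=20·210+19285=23485  T[22][21]=21·1+210=231
row 23: T[23][19]=19·1389850+53374629=79781779  T[23][20]=20·23485+1389850=1859550  T[23][21]=21·231+23485=28336
Read S(23,19) = 79781779, S(23,20) = 1859550, S(23,21) = 28336.

79781779, 1859550, 28336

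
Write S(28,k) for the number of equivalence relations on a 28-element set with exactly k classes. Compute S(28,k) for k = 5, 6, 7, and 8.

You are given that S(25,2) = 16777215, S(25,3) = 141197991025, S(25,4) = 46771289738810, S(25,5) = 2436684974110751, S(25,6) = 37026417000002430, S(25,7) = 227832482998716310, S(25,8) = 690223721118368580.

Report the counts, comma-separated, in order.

[26] T[26,3]:3*141197991025+16777215=423610750290 · T[26,4]:4*46771289738810+141197991025=187226356946265 · T[26,5]:5*2436684974110751+46771289738810=12230196160292565 · T[26,6]:6*37026417000002430+2436684974110751=224595186974125331 · T[26,7]:7*227832482998716310+37026417000002430=1631853797991016600 · T[26,8]:8*690223721118368580+227832482998716310=5749622251945664950
[27] T[27,4]:4*187226356946265+423610750290=749329038535350 · T[27,5]:5*12230196160292565+187226356946265=61338207158409090 · T[27,6]:6*224595186974125331+12230196160292565=1359801318005044551 · T[27,7]:7*1631853797991016600+224595186974125331=11647571772911241531 · T[27,8]:8*5749622251945664950+1631853797991016600=47628831813556336200
[28] T[28,5]:5*61338207158409090+749329038535350=307440364830580800 · T[28,6]:6*1359801318005044551+61338207158409090=8220146115188676396 · T[28,7]:7*11647571772911241531+1359801318005044551=82892803728383735268 · T[28,8]:8*47628831813556336200+11647571772911241531=392678226281361931131
Read S(28,5) = 307440364830580800, S(28,6) = 8220146115188676396, S(28,7) = 82892803728383735268, S(28,8) = 392678226281361931131.

307440364830580800, 8220146115188676396, 82892803728383735268, 392678226281361931131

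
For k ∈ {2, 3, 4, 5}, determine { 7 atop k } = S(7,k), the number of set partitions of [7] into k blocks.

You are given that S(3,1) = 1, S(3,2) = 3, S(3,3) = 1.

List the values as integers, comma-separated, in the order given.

63, 301, 350, 140

@4  (4,1):1·1+0→1, (4,2):3·2+1→7, (4,3):1·3+3→6, (4,4):0·4+1→1
@5  (5,1):1·1+0→1, (5,2):7·2+1→15, (5,3):6·3+7→25, (5,4):1·4+6→10, (5,5):0·5+1→1
@6  (6,1):1·1+0→1, (6,2):15·2+1→31, (6,3):25·3+15→90, (6,4):10·4+25→65, (6,5):1·5+10→15
@7  (7,2):31·2+1→63, (7,3):90·3+31→301, (7,4):65·4+90→350, (7,5):15·5+65→140
Read S(7,2) = 63, S(7,3) = 301, S(7,4) = 350, S(7,5) = 140.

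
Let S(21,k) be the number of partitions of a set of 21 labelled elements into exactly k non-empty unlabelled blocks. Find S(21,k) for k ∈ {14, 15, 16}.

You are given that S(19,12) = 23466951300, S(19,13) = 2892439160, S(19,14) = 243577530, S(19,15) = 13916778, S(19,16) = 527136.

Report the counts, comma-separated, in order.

i=20: T(20,13)=23466951300+13·2892439160=61068660380 | T(20,14)=2892439160+14·243577530=6302524580 | T(20,15)=243577530+15·13916778=452329200 | T(20,16)=13916778+16·527136=22350954
i=21: T(21,14)=61068660380+14·6302524580=149304004500 | T(21,15)=6302524580+15·452329200=13087462580 | T(21,16)=452329200+16·22350954=809944464
Read S(21,14) = 149304004500, S(21,15) = 13087462580, S(21,16) = 809944464.

149304004500, 13087462580, 809944464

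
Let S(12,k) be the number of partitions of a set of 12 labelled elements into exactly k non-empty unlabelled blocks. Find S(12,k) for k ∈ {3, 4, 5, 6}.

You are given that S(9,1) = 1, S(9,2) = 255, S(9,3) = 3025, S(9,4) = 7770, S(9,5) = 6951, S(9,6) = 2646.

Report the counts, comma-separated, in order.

row 10: T[10][1]=1·1+0=1  T[10][2]=2·255+1=511  T[10][3]=3·3025+255=9330  T[10][4]=4·7770+3025=34105  T[10][5]=5·6951+7770=42525  T[10][6]=6·2646+6951=22827
row 11: T[11][2]=2·511+1=1023  T[11][3]=3·9330+511=28501  T[11][4]=4·34105+9330=145750  T[11][5]=5·42525+34105=246730  T[11][6]=6·22827+42525=179487
row 12: T[12][3]=3·28501+1023=86526  T[12][4]=4·145750+28501=611501  T[12][5]=5·246730+145750=1379400  T[12][6]=6·179487+246730=1323652
Read S(12,3) = 86526, S(12,4) = 611501, S(12,5) = 1379400, S(12,6) = 1323652.

86526, 611501, 1379400, 1323652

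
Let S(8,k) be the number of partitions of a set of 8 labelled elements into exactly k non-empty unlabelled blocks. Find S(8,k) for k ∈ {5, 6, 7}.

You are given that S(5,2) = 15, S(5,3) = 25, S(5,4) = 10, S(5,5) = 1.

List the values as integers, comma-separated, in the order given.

1050, 266, 28

[6] T[6,3]:3*25+15=90 · T[6,4]:4*10+25=65 · T[6,5]:5*1+10=15 · T[6,6]:6*0+1=1
[7] T[7,4]:4*65+90=350 · T[7,5]:5*15+65=140 · T[7,6]:6*1+15=21 · T[7,7]:7*0+1=1
[8] T[8,5]:5*140+350=1050 · T[8,6]:6*21+140=266 · T[8,7]:7*1+21=28
Read S(8,5) = 1050, S(8,6) = 266, S(8,7) = 28.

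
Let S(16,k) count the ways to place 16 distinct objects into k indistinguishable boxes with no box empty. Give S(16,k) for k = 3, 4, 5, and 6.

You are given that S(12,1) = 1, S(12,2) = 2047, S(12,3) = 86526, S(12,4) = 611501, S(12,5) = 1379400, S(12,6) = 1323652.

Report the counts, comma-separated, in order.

7141686, 171798901, 1096190550, 2734926558

@13  (13,1):1·1+0→1, (13,2):2047·2+1→4095, (13,3):86526·3+2047→261625, (13,4):611501·4+86526→2532530, (13,5):1379400·5+611501→7508501, (13,6):1323652·6+1379400→9321312
@14  (14,1):1·1+0→1, (14,2):4095·2+1→8191, (14,3):261625·3+4095→788970, (14,4):2532530·4+261625→10391745, (14,5):7508501·5+2532530→40075035, (14,6):9321312·6+7508501→63436373
@15  (15,2):8191·2+1→16383, (15,3):788970·3+8191→2375101, (15,4):10391745·4+788970→42355950, (15,5):40075035·5+10391745→210766920, (15,6):63436373·6+40075035→420693273
@16  (16,3):2375101·3+16383→7141686, (16,4):42355950·4+2375101→171798901, (16,5):210766920·5+42355950→1096190550, (16,6):420693273·6+210766920→2734926558
Read S(16,3) = 7141686, S(16,4) = 171798901, S(16,5) = 1096190550, S(16,6) = 2734926558.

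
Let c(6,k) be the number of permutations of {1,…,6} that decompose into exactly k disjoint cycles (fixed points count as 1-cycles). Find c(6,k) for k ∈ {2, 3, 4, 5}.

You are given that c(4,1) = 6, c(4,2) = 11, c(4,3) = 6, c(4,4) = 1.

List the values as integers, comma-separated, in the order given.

274, 225, 85, 15

@5  (5,1):6·4+0→24, (5,2):11·4+6→50, (5,3):6·4+11→35, (5,4):1·4+6→10, (5,5):0·4+1→1
@6  (6,2):50·5+24→274, (6,3):35·5+50→225, (6,4):10·5+35→85, (6,5):1·5+10→15
Read c(6,2) = 274, c(6,3) = 225, c(6,4) = 85, c(6,5) = 15.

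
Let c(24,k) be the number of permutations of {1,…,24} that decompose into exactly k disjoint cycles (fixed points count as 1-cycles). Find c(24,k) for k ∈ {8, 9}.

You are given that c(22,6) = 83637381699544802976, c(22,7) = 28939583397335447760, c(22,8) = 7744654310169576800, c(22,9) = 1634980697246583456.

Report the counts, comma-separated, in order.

5304713715525445812976, 1204749260161737632496

@23  (23,7):28939583397335447760·22+83637381699544802976→720308216440924653696, (23,8):7744654310169576800·22+28939583397335447760→199321978221066137360, (23,9):1634980697246583456·22+7744654310169576800→43714229649594412832
@24  (24,8):199321978221066137360·23+720308216440924653696→5304713715525445812976, (24,9):43714229649594412832·23+199321978221066137360→1204749260161737632496
Read c(24,8) = 5304713715525445812976, c(24,9) = 1204749260161737632496.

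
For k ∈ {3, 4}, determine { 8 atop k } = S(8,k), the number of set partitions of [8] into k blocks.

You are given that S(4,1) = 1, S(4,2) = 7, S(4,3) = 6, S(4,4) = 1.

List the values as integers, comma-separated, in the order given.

i=5: T(5,1)=0+1·1=1 | T(5,2)=1+2·7=15 | T(5,3)=7+3·6=25 | T(5,4)=6+4·1=10
i=6: T(6,1)=0+1·1=1 | T(6,2)=1+2·15=31 | T(6,3)=15+3·25=90 | T(6,4)=25+4·10=65
i=7: T(7,2)=1+2·31=63 | T(7,3)=31+3·90=301 | T(7,4)=90+4·65=350
i=8: T(8,3)=63+3·301=966 | T(8,4)=301+4·350=1701
Read S(8,3) = 966, S(8,4) = 1701.

966, 1701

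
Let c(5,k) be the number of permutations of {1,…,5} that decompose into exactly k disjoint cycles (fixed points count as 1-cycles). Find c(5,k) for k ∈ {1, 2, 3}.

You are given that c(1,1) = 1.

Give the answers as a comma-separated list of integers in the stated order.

24, 50, 35

r2: T_2,1=1×1+0=1; T_2,2=1×0+1=1
r3: T_3,1=2×1+0=2; T_3,2=2×1+1=3; T_3,3=2×0+1=1
r4: T_4,1=3×2+0=6; T_4,2=3×3+2=11; T_4,3=3×1+3=6
r5: T_5,1=4×6+0=24; T_5,2=4×11+6=50; T_5,3=4×6+11=35
Read c(5,1) = 24, c(5,2) = 50, c(5,3) = 35.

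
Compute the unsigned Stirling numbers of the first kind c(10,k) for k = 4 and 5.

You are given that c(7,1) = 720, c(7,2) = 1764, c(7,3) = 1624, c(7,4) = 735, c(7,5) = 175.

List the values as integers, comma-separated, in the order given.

row 8: T[8][2]=7·1764+720=13068  T[8][3]=7·1624+1764=13132  T[8][4]=7·735+1624=6769  T[8][5]=7·175+735=1960
row 9: T[9][3]=8·13132+13068=118124  T[9][4]=8·6769+13132=67284  T[9][5]=8·1960+6769=22449
row 10: T[10][4]=9·67284+118124=723680  T[10][5]=9·22449+67284=269325
Read c(10,4) = 723680, c(10,5) = 269325.

723680, 269325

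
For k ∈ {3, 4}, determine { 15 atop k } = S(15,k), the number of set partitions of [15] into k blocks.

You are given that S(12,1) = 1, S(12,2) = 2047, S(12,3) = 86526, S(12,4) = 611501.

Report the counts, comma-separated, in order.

[13] T[13,1]:1*1+0=1 · T[13,2]:2*2047+1=4095 · T[13,3]:3*86526+2047=261625 · T[13,4]:4*611501+86526=2532530
[14] T[14,2]:2*4095+1=8191 · T[14,3]:3*261625+4095=788970 · T[14,4]:4*2532530+261625=10391745
[15] T[15,3]:3*788970+8191=2375101 · T[15,4]:4*10391745+788970=42355950
Read S(15,3) = 2375101, S(15,4) = 42355950.

2375101, 42355950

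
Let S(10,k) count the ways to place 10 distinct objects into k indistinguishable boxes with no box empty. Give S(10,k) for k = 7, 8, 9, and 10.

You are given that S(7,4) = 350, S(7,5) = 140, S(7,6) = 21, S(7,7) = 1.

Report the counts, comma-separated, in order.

5880, 750, 45, 1

row 8: T[8][5]=5·140+350=1050  T[8][6]=6·21+140=266  T[8][7]=7·1+21=28  T[8][8]=8·0+1=1
row 9: T[9][6]=6·266+1050=2646  T[9][7]=7·28+266=462  T[9][8]=8·1+28=36  T[9][9]=9·0+1=1
row 10: T[10][7]=7·462+2646=5880  T[10][8]=8·36+462=750  T[10][9]=9·1+36=45  T[10][10]=10·0+1=1
Read S(10,7) = 5880, S(10,8) = 750, S(10,9) = 45, S(10,10) = 1.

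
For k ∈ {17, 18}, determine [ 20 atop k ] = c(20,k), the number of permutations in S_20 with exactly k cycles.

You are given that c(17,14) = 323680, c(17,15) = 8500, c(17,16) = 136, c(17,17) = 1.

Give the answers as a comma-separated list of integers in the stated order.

row 18: T[18][15]=17·8500+323680=468180  T[18][16]=17·136+8500=10812  T[18][17]=17·1+136=153  T[18][18]=17·0+1=1
row 19: T[19][16]=18·10812+468180=662796  T[19][17]=18·153+10812=13566  T[19][18]=18·1+153=171
row 20: T[20][17]=19·13566+662796=920550  T[20][18]=19·171+13566=16815
Read c(20,17) = 920550, c(20,18) = 16815.

920550, 16815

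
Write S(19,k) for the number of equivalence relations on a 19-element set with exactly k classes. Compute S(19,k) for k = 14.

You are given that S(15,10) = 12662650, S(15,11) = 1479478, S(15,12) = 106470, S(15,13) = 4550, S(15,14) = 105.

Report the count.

243577530

row 16: T[16][11]=11·1479478+12662650=28936908  T[16][12]=12·106470+1479478=2757118  T[16][13]=13·4550+106470=165620  T[16][14]=14·105+4550=6020
row 17: T[17][12]=12·2757118+28936908=62022324  T[17][13]=13·165620+2757118=4910178  T[17][14]=14·6020+165620=249900
row 18: T[18][13]=13·4910178+62022324=125854638  T[18][14]=14·249900+4910178=8408778
row 19: T[19][14]=14·8408778+125854638=243577530
Read S(19,14) = 243577530.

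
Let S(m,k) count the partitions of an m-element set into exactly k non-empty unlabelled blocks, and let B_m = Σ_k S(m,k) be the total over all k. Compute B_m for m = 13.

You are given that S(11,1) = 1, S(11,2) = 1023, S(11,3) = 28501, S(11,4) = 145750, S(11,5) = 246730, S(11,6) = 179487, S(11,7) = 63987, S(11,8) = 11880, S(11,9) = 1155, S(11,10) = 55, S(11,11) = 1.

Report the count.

@12  (12,1):1·1+0→1, (12,2):1023·2+1→2047, (12,3):28501·3+1023→86526, (12,4):145750·4+28501→611501, (12,5):246730·5+145750→1379400, (12,6):179487·6+246730→1323652, (12,7):63987·7+179487→627396, (12,8):11880·8+63987→159027, (12,9):1155·9+11880→22275, (12,10):55·10+1155→1705, (12,11):1·11+55→66, (12,12):0·12+1→1
@13  (13,1):1·1+0→1, (13,2):2047·2+1→4095, (13,3):86526·3+2047→261625, (13,4):611501·4+86526→2532530, (13,5):1379400·5+611501→7508501, (13,6):1323652·6+1379400→9321312, (13,7):627396·7+1323652→5715424, (13,8):159027·8+627396→1899612, (13,9):22275·9+159027→359502, (13,10):1705·10+22275→39325, (13,11):66·11+1705→2431, (13,12):1·12+66→78, (13,13):0·13+1→1
B_13 = ΣS(13,k) = 1+4095+261625+2532530+7508501+9321312+5715424+1899612+359502+39325+2431+78+1 = 27644437

27644437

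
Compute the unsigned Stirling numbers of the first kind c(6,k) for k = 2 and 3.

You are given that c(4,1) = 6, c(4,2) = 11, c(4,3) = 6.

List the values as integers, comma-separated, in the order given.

274, 225

@5  (5,1):6·4+0→24, (5,2):11·4+6→50, (5,3):6·4+11→35
@6  (6,2):50·5+24→274, (6,3):35·5+50→225
Read c(6,2) = 274, c(6,3) = 225.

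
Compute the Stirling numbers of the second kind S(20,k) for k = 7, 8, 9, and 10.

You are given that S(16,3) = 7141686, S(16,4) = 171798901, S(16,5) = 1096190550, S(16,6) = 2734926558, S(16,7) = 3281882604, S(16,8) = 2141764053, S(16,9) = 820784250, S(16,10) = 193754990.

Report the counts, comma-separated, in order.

11143554045652, 15170932662679, 12011282644725, 5917584964655

@17  (17,4):171798901·4+7141686→694337290, (17,5):1096190550·5+171798901→5652751651, (17,6):2734926558·6+1096190550→17505749898, (17,7):3281882604·7+2734926558→25708104786, (17,8):2141764053·8+3281882604→20415995028, (17,9):820784250·9+2141764053→9528822303, (17,10):193754990·10+820784250→2758334150
@18  (18,5):5652751651·5+694337290→28958095545, (18,6):17505749898·6+5652751651→110687251039, (18,7):25708104786·7+17505749898→197462483400, (18,8):20415995028·8+25708104786→189036065010, (18,9):9528822303·9+20415995028→106175395755, (18,10):2758334150·10+9528822303→37112163803
@19  (19,6):110687251039·6+28958095545→693081601779, (19,7):197462483400·7+110687251039→1492924634839, (19,8):189036065010·8+197462483400→1709751003480, (19,9):106175395755·9+189036065010→1144614626805, (19,10):37112163803·10+106175395755→477297033785
@20  (20,7):1492924634839·7+693081601779→11143554045652, (20,8):1709751003480·8+1492924634839→15170932662679, (20,9):1144614626805·9+1709751003480→12011282644725, (20,10):477297033785·10+1144614626805→5917584964655
Read S(20,7) = 11143554045652, S(20,8) = 15170932662679, S(20,9) = 12011282644725, S(20,10) = 5917584964655.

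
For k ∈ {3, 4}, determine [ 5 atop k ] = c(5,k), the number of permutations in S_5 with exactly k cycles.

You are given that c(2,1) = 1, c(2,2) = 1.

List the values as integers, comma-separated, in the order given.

i=3: T(3,1)=0+2·1=2 | T(3,2)=1+2·1=3 | T(3,3)=1+2·0=1
i=4: T(4,2)=2+3·3=11 | T(4,3)=3+3·1=6 | T(4,4)=1+3·0=1
i=5: T(5,3)=11+4·6=35 | T(5,4)=6+4·1=10
Read c(5,3) = 35, c(5,4) = 10.

35, 10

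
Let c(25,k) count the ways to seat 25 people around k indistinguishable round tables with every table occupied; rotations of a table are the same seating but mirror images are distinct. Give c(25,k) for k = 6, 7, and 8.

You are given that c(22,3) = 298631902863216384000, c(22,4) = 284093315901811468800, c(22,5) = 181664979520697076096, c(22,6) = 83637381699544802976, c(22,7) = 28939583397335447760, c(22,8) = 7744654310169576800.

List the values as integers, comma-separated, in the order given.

r23: T_23,4=22×284093315901811468800+298631902863216384000=6548684852703068697600; T_23,5=22×181664979520697076096+284093315901811468800=4280722865357147142912; T_23,6=22×83637381699544802976+181664979520697076096=2021687376910682741568; T_23,7=22×28939583397335447760+83637381699544802976=720308216440924653696; T_23,8=22×7744654310169576800+28939583397335447760=199321978221066137360
r24: T_24,5=23×4280722865357147142912+6548684852703068697600=105005310755917452984576; T_24,6=23×2021687376910682741568+4280722865357147142912=50779532534302850198976; T_24,7=23×720308216440924653696+2021687376910682741568=18588776355051949776576; T_24,8=23×199321978221066137360+720308216440924653696=5304713715525445812976
r25: T_25,6=24×50779532534302850198976+105005310755917452984576=1323714091579185857760000; T_25,7=24×18588776355051949776576+50779532534302850198976=496910165055549644836800; T_25,8=24×5304713715525445812976+18588776355051949776576=145901905527662649288000
Read c(25,6) = 1323714091579185857760000, c(25,7) = 496910165055549644836800, c(25,8) = 145901905527662649288000.

1323714091579185857760000, 496910165055549644836800, 145901905527662649288000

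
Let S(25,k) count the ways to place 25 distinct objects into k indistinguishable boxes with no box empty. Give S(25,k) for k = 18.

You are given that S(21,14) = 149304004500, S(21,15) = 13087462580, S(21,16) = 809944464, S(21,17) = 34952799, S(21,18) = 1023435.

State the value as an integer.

3275678594925

row 22: T[22][15]=15·13087462580+149304004500=345615943200  T[22][16]=16·809944464+13087462580=26046574004  T[22][17]=17·34952799+809944464=1404142047  T[22][18]=18·1023435+34952799=53374629
row 23: T[23][16]=16·26046574004+345615943200=762361127264  T[23][17]=17·1404142047+26046574004=49916988803  T[23][18]=18·53374629+1404142047=2364885369
row 24: T[24][17]=17·49916988803+762361127264=1610949936915  T[24][18]=18·2364885369+49916988803=92484925445
row 25: T[25][18]=18·92484925445+1610949936915=3275678594925
Read S(25,18) = 3275678594925.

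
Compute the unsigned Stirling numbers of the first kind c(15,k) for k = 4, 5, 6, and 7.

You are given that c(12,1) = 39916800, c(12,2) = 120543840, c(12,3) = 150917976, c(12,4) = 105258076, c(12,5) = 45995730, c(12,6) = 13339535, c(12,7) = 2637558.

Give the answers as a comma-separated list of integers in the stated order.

310989260400, 159721605680, 56663366760, 14409322928

[13] T[13,2]:12*120543840+39916800=1486442880 · T[13,3]:12*150917976+120543840=1931559552 · T[13,4]:12*105258076+150917976=1414014888 · T[13,5]:12*45995730+105258076=657206836 · T[13,6]:12*13339535+45995730=206070150 · T[13,7]:12*2637558+13339535=44990231
[14] T[14,3]:13*1931559552+1486442880=26596717056 · T[14,4]:13*1414014888+1931559552=20313753096 · T[14,5]:13*657206836+1414014888=9957703756 · T[14,6]:13*206070150+657206836=3336118786 · T[14,7]:13*44990231+206070150=790943153
[15] T[15,4]:14*20313753096+26596717056=310989260400 · T[15,5]:14*9957703756+20313753096=159721605680 · T[15,6]:14*3336118786+9957703756=56663366760 · T[15,7]:14*790943153+3336118786=14409322928
Read c(15,4) = 310989260400, c(15,5) = 159721605680, c(15,6) = 56663366760, c(15,7) = 14409322928.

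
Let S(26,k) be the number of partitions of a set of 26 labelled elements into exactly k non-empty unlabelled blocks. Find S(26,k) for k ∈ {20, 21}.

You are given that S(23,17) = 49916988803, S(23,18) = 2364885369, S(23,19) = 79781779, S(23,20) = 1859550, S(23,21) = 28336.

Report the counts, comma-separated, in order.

@24  (24,18):2364885369·18+49916988803→92484925445, (24,19):79781779·19+2364885369→3880739170, (24,20):1859550·20+79781779→116972779, (24,21):28336·21+1859550→2454606
@25  (25,19):3880739170·19+92484925445→166218969675, (25,20):116972779·20+3880739170→6220194750, (25,21):2454606·21+116972779→168519505
@26  (26,20):6220194750·20+166218969675→290622864675, (26,21):168519505·21+6220194750→9759104355
Read S(26,20) = 290622864675, S(26,21) = 9759104355.

290622864675, 9759104355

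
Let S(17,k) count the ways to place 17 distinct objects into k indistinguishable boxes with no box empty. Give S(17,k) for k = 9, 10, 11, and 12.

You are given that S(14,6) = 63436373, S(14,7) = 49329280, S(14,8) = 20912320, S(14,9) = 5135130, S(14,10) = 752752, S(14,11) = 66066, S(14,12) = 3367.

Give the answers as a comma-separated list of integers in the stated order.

9528822303, 2758334150, 512060978, 62022324

[15] T[15,7]:7*49329280+63436373=408741333 · T[15,8]:8*20912320+49329280=216627840 · T[15,9]:9*5135130+20912320=67128490 · T[15,10]:10*752752+5135130=12662650 · T[15,11]:11*66066+752752=1479478 · T[15,12]:12*3367+66066=106470
[16] T[16,8]:8*216627840+408741333=2141764053 · T[16,9]:9*67128490+216627840=820784250 · T[16,10]:10*12662650+67128490=193754990 · T[16,11]:11*1479478+12662650=28936908 · T[16,12]:12*106470+1479478=2757118
[17] T[17,9]:9*820784250+2141764053=9528822303 · T[17,10]:10*193754990+820784250=2758334150 · T[17,11]:11*28936908+193754990=512060978 · T[17,12]:12*2757118+28936908=62022324
Read S(17,9) = 9528822303, S(17,10) = 2758334150, S(17,11) = 512060978, S(17,12) = 62022324.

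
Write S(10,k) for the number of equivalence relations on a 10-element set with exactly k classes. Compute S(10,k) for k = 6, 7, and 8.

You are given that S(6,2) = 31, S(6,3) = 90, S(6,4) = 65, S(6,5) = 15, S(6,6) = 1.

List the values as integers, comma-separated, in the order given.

[7] T[7,3]:3*90+31=301 · T[7,4]:4*65+90=350 · T[7,5]:5*15+65=140 · T[7,6]:6*1+15=21 · T[7,7]:7*0+1=1
[8] T[8,4]:4*350+301=1701 · T[8,5]:5*140+350=1050 · T[8,6]:6*21+140=266 · T[8,7]:7*1+21=28 · T[8,8]:8*0+1=1
[9] T[9,5]:5*1050+1701=6951 · T[9,6]:6*266+1050=2646 · T[9,7]:7*28+266=462 · T[9,8]:8*1+28=36
[10] T[10,6]:6*2646+6951=22827 · T[10,7]:7*462+2646=5880 · T[10,8]:8*36+462=750
Read S(10,6) = 22827, S(10,7) = 5880, S(10,8) = 750.

22827, 5880, 750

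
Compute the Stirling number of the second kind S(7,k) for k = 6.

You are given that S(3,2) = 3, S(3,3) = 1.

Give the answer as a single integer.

21

@4  (4,3):1·3+3→6, (4,4):0·4+1→1
@5  (5,4):1·4+6→10, (5,5):0·5+1→1
@6  (6,5):1·5+10→15, (6,6):0·6+1→1
@7  (7,6):1·6+15→21
Read S(7,6) = 21.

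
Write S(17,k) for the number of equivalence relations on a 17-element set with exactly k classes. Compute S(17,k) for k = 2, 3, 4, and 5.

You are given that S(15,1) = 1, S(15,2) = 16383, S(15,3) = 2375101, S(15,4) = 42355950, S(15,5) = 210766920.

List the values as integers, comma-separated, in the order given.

i=16: T(16,1)=0+1·1=1 | T(16,2)=1+2·16383=32767 | T(16,3)=16383+3·2375101=7141686 | T(16,4)=2375101+4·42355950=171798901 | T(16,5)=42355950+5·210766920=1096190550
i=17: T(17,2)=1+2·32767=65535 | T(17,3)=32767+3·7141686=21457825 | T(17,4)=7141686+4·171798901=694337290 | T(17,5)=171798901+5·1096190550=5652751651
Read S(17,2) = 65535, S(17,3) = 21457825, S(17,4) = 694337290, S(17,5) = 5652751651.

65535, 21457825, 694337290, 5652751651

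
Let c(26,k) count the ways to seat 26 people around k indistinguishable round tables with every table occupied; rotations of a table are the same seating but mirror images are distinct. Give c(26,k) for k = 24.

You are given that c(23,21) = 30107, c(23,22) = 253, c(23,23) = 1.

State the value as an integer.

50050

row 24: T[24][22]=23·253+30107=35926  T[24][23]=23·1+253=276  T[24][24]=23·0+1=1
row 25: T[25][23]=24·276+35926=42550  T[25][24]=24·1+276=300
row 26: T[26][24]=25·300+42550=50050
Read c(26,24) = 50050.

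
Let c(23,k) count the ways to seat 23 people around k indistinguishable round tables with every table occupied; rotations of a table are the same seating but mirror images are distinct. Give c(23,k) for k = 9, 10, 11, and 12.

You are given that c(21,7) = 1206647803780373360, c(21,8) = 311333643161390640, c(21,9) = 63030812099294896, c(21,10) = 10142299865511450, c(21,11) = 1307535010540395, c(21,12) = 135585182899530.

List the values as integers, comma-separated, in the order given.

43714229649594412832, 7707401101297361068, 1103230881185949736, 129006659818331295

r22: T_22,8=21×311333643161390640+1206647803780373360=7744654310169576800; T_22,9=21×63030812099294896+311333643161390640=1634980697246583456; T_22,10=21×10142299865511450+63030812099294896=276019109275035346; T_22,11=21×1307535010540395+10142299865511450=37600535086859745; T_22,12=21×135585182899530+1307535010540395=4154823851430525
r23: T_23,9=22×1634980697246583456+7744654310169576800=43714229649594412832; T_23,10=22×276019109275035346+1634980697246583456=7707401101297361068; T_23,11=22×37600535086859745+276019109275035346=1103230881185949736; T_23,12=22×4154823851430525+37600535086859745=129006659818331295
Read c(23,9) = 43714229649594412832, c(23,10) = 7707401101297361068, c(23,11) = 1103230881185949736, c(23,12) = 129006659818331295.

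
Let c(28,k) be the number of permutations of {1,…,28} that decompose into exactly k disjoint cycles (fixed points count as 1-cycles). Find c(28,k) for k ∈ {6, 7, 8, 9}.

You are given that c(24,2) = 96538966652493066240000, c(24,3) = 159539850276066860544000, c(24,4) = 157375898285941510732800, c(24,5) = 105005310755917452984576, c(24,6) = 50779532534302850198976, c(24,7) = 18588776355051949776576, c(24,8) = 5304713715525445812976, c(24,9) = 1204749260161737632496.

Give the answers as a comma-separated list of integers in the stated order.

28969458895980281319670568448, 11616723683566425573507775872, 3673742549077683082376236224, 936363983558079713086850400

[25] T[25,3]:24*159539850276066860544000+96538966652493066240000=3925495373278097719296000 · T[25,4]:24*157375898285941510732800+159539850276066860544000=3936561409138663118131200 · T[25,5]:24*105005310755917452984576+157375898285941510732800=2677503356427960382362624 · T[25,6]:24*50779532534302850198976+105005310755917452984576=1323714091579185857760000 · T[25,7]:24*18588776355051949776576+50779532534302850198976=496910165055549644836800 · T[25,8]:24*5304713715525445812976+18588776355051949776576=145901905527662649288000 · T[25,9]:24*1204749260161737632496+5304713715525445812976=34218695959407148992880
[26] T[26,4]:25*3936561409138663118131200+3925495373278097719296000=102339530601744675672576000 · T[26,5]:25*2677503356427960382362624+3936561409138663118131200=70874145319837672677196800 · T[26,6]:25*1323714091579185857760000+2677503356427960382362624=35770355645907606826362624 · T[26,7]:25*496910165055549644836800+1323714091579185857760000=13746468217967926978680000 · T[26,8]:25*145901905527662649288000+496910165055549644836800=4144457803247115877036800 · T[26,9]:25*34218695959407148992880+145901905527662649288000=1001369304512841374110000
[27] T[27,5]:26*70874145319837672677196800+102339530601744675672576000=1945067308917524165279692800 · T[27,6]:26*35770355645907606826362624+70874145319837672677196800=1000903392113435450162625024 · T[27,7]:26*13746468217967926978680000+35770355645907606826362624=393178529313073708272042624 · T[27,8]:26*4144457803247115877036800+13746468217967926978680000=121502371102392939781636800 · T[27,9]:26*1001369304512841374110000+4144457803247115877036800=30180059720580991603896800
[28] T[28,6]:27*1000903392113435450162625024+1945067308917524165279692800=28969458895980281319670568448 · T[28,7]:27*393178529313073708272042624+1000903392113435450162625024=11616723683566425573507775872 · T[28,8]:27*121502371102392939781636800+393178529313073708272042624=3673742549077683082376236224 · T[28,9]:27*30180059720580991603896800+121502371102392939781636800=936363983558079713086850400
Read c(28,6) = 28969458895980281319670568448, c(28,7) = 11616723683566425573507775872, c(28,8) = 3673742549077683082376236224, c(28,9) = 936363983558079713086850400.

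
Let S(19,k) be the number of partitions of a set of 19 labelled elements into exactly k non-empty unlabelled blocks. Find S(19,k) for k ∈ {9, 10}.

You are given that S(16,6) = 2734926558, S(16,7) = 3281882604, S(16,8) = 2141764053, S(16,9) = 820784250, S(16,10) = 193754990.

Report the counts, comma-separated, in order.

1144614626805, 477297033785

[17] T[17,7]:7*3281882604+2734926558=25708104786 · T[17,8]:8*2141764053+3281882604=20415995028 · T[17,9]:9*820784250+2141764053=9528822303 · T[17,10]:10*193754990+820784250=2758334150
[18] T[18,8]:8*20415995028+25708104786=189036065010 · T[18,9]:9*9528822303+20415995028=106175395755 · T[18,10]:10*2758334150+9528822303=37112163803
[19] T[19,9]:9*106175395755+189036065010=1144614626805 · T[19,10]:10*37112163803+106175395755=477297033785
Read S(19,9) = 1144614626805, S(19,10) = 477297033785.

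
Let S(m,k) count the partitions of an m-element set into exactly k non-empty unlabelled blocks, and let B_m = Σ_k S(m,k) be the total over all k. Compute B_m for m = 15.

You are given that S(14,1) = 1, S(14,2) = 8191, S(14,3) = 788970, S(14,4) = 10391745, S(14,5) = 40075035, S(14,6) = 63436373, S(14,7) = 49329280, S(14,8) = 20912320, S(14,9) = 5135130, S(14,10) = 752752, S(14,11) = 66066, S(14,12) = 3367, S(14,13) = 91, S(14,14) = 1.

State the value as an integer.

i=15: T(15,1)=0+1·1=1 | T(15,2)=1+2·8191=16383 | T(15,3)=8191+3·788970=2375101 | T(15,4)=788970+4·10391745=42355950 | T(15,5)=10391745+5·40075035=210766920 | T(15,6)=40075035+6·63436373=420693273 | T(15,7)=63436373+7·49329280=408741333 | T(15,8)=49329280+8·20912320=216627840 | T(15,9)=20912320+9·5135130=67128490 | T(15,10)=5135130+10·752752=12662650 | T(15,11)=752752+11·66066=1479478 | T(15,12)=66066+12·3367=106470 | T(15,13)=3367+13·91=4550 | T(15,14)=91+14·1=105 | T(15,15)=1+15·0=1
B_15 = ΣS(15,k) = 1+16383+2375101+42355950+210766920+420693273+408741333+216627840+67128490+12662650+1479478+106470+4550+105+1 = 1382958545

1382958545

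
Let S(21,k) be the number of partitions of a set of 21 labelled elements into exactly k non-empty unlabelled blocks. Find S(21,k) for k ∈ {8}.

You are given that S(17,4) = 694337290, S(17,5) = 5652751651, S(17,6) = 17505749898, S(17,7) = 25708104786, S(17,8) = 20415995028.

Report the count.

132511015347084

r18: T_18,5=5×5652751651+694337290=28958095545; T_18,6=6×17505749898+5652751651=110687251039; T_18,7=7×25708104786+17505749898=197462483400; T_18,8=8×20415995028+25708104786=189036065010
r19: T_19,6=6×110687251039+28958095545=693081601779; T_19,7=7×197462483400+110687251039=1492924634839; T_19,8=8×189036065010+197462483400=1709751003480
r20: T_20,7=7×1492924634839+693081601779=11143554045652; T_20,8=8×1709751003480+1492924634839=15170932662679
r21: T_21,8=8×15170932662679+11143554045652=132511015347084
Read S(21,8) = 132511015347084.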